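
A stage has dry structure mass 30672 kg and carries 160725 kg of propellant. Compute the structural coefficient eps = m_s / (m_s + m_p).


eps = 30672 / (30672 + 160725) = 0.1603

0.1603


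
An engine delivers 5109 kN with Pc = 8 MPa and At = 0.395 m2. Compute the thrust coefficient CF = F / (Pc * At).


CF = 5109000 / (8e6 * 0.395) = 1.62

1.62


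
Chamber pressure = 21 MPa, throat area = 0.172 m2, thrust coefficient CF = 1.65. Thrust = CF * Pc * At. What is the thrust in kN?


F = 1.65 * 21e6 * 0.172 = 5.9598e+06 N = 5959.8 kN

5959.8 kN


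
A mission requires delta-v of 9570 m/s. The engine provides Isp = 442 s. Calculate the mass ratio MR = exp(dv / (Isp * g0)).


Ve = 442 * 9.81 = 4336.02 m/s
MR = exp(9570 / 4336.02) = 9.089

9.089


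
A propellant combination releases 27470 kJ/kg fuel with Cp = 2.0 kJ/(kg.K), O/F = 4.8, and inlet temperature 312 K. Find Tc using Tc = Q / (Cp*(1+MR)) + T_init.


Tc = 27470 / (2.0 * (1 + 4.8)) + 312 = 2680 K

2680 K


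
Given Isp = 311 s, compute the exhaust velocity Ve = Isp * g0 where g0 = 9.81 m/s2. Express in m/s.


Ve = Isp * g0 = 311 * 9.81 = 3050.9 m/s

3050.9 m/s


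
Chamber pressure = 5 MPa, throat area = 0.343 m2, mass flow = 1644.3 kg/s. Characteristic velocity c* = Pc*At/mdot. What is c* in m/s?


c* = 5e6 * 0.343 / 1644.3 = 1043 m/s

1043 m/s


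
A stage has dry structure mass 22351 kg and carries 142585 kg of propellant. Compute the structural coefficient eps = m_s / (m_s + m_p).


eps = 22351 / (22351 + 142585) = 0.1355

0.1355


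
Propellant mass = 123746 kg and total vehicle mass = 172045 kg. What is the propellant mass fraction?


PMF = 123746 / 172045 = 0.719

0.719


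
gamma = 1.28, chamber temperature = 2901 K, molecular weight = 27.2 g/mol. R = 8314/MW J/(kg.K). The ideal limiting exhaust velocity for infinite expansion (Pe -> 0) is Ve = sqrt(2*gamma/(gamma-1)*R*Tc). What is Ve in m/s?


R = 8314 / 27.2 = 305.66 J/(kg.K)
Ve = sqrt(2 * 1.28 / (1.28 - 1) * 305.66 * 2901) = 2847 m/s

2847 m/s


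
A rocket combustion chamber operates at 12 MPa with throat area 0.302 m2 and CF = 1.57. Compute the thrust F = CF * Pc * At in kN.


F = 1.57 * 12e6 * 0.302 = 5.6897e+06 N = 5689.7 kN

5689.7 kN


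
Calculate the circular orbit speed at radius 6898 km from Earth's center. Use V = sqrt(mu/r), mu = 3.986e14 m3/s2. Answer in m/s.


V = sqrt(3.986e14 / 6898000) = 7602 m/s

7602 m/s


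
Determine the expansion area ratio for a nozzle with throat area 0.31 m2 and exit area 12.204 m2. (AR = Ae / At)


AR = 12.204 / 0.31 = 39.4

39.4


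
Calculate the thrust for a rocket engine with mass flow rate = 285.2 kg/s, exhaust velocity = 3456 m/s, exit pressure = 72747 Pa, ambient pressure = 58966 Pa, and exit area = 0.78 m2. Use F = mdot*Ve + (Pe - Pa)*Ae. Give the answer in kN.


F = 285.2 * 3456 + (72747 - 58966) * 0.78 = 996400.0 N = 996.4 kN

996.4 kN


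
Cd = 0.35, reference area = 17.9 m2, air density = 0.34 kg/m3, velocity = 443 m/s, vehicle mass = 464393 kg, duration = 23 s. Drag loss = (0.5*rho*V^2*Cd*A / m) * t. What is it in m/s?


D = 0.5 * 0.34 * 443^2 * 0.35 * 17.9 = 209015.0 N
a = 209015.0 / 464393 = 0.4501 m/s2
dV = 0.4501 * 23 = 10.4 m/s

10.4 m/s


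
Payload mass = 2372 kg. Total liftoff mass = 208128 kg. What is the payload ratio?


PR = 2372 / 208128 = 0.0114

0.0114


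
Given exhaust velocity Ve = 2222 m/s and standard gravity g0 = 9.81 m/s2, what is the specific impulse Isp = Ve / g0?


Isp = Ve / g0 = 2222 / 9.81 = 226.5 s

226.5 s


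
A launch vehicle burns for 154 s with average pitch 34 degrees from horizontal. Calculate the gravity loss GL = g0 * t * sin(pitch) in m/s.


GL = 9.81 * 154 * sin(34 deg) = 845 m/s

845 m/s


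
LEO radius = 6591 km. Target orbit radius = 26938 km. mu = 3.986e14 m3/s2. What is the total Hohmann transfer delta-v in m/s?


V1 = sqrt(mu/r1) = 7776.66 m/s
dV1 = V1*(sqrt(2*r2/(r1+r2)) - 1) = 2081.15 m/s
V2 = sqrt(mu/r2) = 3846.68 m/s
dV2 = V2*(1 - sqrt(2*r1/(r1+r2))) = 1434.74 m/s
Total dV = 3516 m/s

3516 m/s


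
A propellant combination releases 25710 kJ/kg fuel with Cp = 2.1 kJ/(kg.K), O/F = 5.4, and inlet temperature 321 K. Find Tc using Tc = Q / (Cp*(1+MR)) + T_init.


Tc = 25710 / (2.1 * (1 + 5.4)) + 321 = 2234 K

2234 K


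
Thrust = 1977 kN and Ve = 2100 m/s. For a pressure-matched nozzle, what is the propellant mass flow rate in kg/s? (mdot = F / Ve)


mdot = F / Ve = 1977000 / 2100 = 941.4 kg/s

941.4 kg/s


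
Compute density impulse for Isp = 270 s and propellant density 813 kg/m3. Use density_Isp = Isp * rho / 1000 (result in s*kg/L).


rho*Isp = 270 * 813 / 1000 = 220 s*kg/L

220 s*kg/L


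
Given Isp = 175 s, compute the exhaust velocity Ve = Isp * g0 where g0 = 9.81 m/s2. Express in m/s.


Ve = Isp * g0 = 175 * 9.81 = 1716.8 m/s

1716.8 m/s


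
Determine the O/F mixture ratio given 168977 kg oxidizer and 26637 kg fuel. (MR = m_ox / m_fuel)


MR = 168977 / 26637 = 6.34

6.34


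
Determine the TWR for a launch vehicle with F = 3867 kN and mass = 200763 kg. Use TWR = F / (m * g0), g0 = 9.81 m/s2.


TWR = 3867000 / (200763 * 9.81) = 1.96

1.96


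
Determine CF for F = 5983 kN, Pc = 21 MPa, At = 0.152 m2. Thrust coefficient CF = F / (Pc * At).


CF = 5983000 / (21e6 * 0.152) = 1.87

1.87


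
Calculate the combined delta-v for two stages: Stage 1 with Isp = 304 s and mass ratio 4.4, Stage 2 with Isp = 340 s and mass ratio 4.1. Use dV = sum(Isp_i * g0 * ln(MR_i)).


dV1 = 304 * 9.81 * ln(4.4) = 4418.5 m/s
dV2 = 340 * 9.81 * ln(4.1) = 4706.2 m/s
Total dV = 4418.5 + 4706.2 = 9124.7 m/s ~ 9125 m/s

9125 m/s


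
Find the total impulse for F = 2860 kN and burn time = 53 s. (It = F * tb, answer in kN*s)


It = 2860 * 53 = 151580 kN*s

151580 kN*s


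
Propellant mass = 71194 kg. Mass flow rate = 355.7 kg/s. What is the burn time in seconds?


tb = 71194 / 355.7 = 200.2 s

200.2 s


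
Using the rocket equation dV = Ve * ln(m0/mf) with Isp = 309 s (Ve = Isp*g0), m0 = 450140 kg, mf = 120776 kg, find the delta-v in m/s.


Ve = 309 * 9.81 = 3031.29 m/s
dV = 3031.29 * ln(450140/120776) = 3988 m/s

3988 m/s


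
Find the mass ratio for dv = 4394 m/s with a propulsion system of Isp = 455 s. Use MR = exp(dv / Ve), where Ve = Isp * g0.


Ve = 455 * 9.81 = 4463.55 m/s
MR = exp(4394 / 4463.55) = 2.676

2.676


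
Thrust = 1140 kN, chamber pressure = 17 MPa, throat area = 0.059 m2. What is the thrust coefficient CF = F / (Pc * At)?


CF = 1140000 / (17e6 * 0.059) = 1.14

1.14


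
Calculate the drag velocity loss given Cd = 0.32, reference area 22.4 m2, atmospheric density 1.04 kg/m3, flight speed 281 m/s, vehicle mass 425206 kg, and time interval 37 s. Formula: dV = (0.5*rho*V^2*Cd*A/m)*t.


D = 0.5 * 1.04 * 281^2 * 0.32 * 22.4 = 294316.07 N
a = 294316.07 / 425206 = 0.6922 m/s2
dV = 0.6922 * 37 = 25.6 m/s

25.6 m/s


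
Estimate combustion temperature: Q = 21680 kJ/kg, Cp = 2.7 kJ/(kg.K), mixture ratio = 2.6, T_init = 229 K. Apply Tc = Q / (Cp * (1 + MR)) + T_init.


Tc = 21680 / (2.7 * (1 + 2.6)) + 229 = 2459 K

2459 K


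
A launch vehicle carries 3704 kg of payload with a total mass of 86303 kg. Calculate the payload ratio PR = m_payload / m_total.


PR = 3704 / 86303 = 0.0429

0.0429


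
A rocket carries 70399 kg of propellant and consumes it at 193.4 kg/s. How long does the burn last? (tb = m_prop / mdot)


tb = 70399 / 193.4 = 364.0 s

364.0 s


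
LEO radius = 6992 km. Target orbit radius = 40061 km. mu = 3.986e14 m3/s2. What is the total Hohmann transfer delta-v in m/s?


V1 = sqrt(mu/r1) = 7550.36 m/s
dV1 = V1*(sqrt(2*r2/(r1+r2)) - 1) = 2302.22 m/s
V2 = sqrt(mu/r2) = 3154.33 m/s
dV2 = V2*(1 - sqrt(2*r1/(r1+r2))) = 1434.73 m/s
Total dV = 3737 m/s

3737 m/s


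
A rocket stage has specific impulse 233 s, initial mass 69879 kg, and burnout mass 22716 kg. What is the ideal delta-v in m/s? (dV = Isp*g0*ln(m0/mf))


Ve = 233 * 9.81 = 2285.73 m/s
dV = 2285.73 * ln(69879/22716) = 2568 m/s

2568 m/s


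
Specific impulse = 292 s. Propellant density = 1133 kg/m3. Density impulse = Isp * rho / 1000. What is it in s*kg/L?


rho*Isp = 292 * 1133 / 1000 = 331 s*kg/L

331 s*kg/L


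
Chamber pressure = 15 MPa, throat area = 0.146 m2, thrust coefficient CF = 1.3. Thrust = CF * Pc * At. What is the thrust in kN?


F = 1.3 * 15e6 * 0.146 = 2.8470e+06 N = 2847.0 kN

2847.0 kN


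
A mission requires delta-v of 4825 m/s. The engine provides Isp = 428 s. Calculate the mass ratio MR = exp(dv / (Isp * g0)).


Ve = 428 * 9.81 = 4198.68 m/s
MR = exp(4825 / 4198.68) = 3.156

3.156


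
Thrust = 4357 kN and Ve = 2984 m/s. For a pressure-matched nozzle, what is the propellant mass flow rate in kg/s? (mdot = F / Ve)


mdot = F / Ve = 4357000 / 2984 = 1460.1 kg/s

1460.1 kg/s


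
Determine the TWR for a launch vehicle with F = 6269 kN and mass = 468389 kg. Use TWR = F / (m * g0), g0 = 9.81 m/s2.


TWR = 6269000 / (468389 * 9.81) = 1.36

1.36


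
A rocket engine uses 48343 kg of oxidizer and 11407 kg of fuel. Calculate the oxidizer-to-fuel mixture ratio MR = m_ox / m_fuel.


MR = 48343 / 11407 = 4.24

4.24


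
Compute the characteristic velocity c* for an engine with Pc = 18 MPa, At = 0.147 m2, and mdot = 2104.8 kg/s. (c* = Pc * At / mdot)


c* = 18e6 * 0.147 / 2104.8 = 1257 m/s

1257 m/s


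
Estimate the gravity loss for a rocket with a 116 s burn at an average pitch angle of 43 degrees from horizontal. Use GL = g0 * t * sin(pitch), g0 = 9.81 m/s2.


GL = 9.81 * 116 * sin(43 deg) = 776 m/s

776 m/s


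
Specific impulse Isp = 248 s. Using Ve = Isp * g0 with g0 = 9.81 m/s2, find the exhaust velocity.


Ve = Isp * g0 = 248 * 9.81 = 2432.9 m/s

2432.9 m/s


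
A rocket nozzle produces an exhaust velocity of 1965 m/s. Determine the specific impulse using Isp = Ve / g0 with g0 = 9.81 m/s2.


Isp = Ve / g0 = 1965 / 9.81 = 200.3 s

200.3 s


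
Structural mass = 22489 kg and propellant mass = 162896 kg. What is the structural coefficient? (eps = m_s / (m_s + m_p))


eps = 22489 / (22489 + 162896) = 0.1213

0.1213


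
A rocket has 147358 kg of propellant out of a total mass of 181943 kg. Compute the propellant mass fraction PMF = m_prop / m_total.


PMF = 147358 / 181943 = 0.81

0.81


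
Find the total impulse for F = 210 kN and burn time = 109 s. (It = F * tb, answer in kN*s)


It = 210 * 109 = 22890 kN*s

22890 kN*s


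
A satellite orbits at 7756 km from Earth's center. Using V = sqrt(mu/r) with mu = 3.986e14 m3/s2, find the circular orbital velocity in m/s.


V = sqrt(3.986e14 / 7756000) = 7169 m/s

7169 m/s


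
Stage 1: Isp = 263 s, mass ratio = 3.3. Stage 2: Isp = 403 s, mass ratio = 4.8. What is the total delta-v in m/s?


dV1 = 263 * 9.81 * ln(3.3) = 3080.4 m/s
dV2 = 403 * 9.81 * ln(4.8) = 6201.4 m/s
Total dV = 3080.4 + 6201.4 = 9281.8 m/s ~ 9282 m/s

9282 m/s


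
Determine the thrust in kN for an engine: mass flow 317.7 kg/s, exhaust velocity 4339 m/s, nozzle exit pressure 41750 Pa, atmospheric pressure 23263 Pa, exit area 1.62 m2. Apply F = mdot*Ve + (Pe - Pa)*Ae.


F = 317.7 * 4339 + (41750 - 23263) * 1.62 = 1.4084e+06 N = 1408.4 kN

1408.4 kN


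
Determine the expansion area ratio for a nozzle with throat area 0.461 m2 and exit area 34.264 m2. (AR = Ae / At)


AR = 34.264 / 0.461 = 74.3

74.3


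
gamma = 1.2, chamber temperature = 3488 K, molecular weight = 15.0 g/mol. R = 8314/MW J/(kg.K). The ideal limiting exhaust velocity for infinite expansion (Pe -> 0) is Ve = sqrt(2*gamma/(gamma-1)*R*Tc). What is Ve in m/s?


R = 8314 / 15.0 = 554.27 J/(kg.K)
Ve = sqrt(2 * 1.2 / (1.2 - 1) * 554.27 * 3488) = 4817 m/s

4817 m/s


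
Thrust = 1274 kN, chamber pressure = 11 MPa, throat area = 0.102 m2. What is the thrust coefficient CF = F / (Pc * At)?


CF = 1274000 / (11e6 * 0.102) = 1.14

1.14


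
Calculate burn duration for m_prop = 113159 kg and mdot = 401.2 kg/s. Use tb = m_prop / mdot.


tb = 113159 / 401.2 = 282.1 s

282.1 s


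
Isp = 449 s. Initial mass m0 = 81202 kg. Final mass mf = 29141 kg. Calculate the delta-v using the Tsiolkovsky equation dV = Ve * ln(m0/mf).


Ve = 449 * 9.81 = 4404.69 m/s
dV = 4404.69 * ln(81202/29141) = 4514 m/s

4514 m/s


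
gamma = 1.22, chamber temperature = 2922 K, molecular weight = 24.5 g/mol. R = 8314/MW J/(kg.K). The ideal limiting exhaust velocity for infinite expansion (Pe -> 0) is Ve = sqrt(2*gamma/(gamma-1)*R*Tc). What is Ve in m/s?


R = 8314 / 24.5 = 339.35 J/(kg.K)
Ve = sqrt(2 * 1.22 / (1.22 - 1) * 339.35 * 2922) = 3316 m/s

3316 m/s


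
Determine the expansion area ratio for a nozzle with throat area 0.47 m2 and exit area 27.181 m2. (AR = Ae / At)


AR = 27.181 / 0.47 = 57.8

57.8


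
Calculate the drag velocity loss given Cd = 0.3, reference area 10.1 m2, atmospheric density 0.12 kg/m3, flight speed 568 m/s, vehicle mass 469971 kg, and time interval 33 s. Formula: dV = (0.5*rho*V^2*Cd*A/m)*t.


D = 0.5 * 0.12 * 568^2 * 0.3 * 10.1 = 58653.04 N
a = 58653.04 / 469971 = 0.1248 m/s2
dV = 0.1248 * 33 = 4.1 m/s

4.1 m/s


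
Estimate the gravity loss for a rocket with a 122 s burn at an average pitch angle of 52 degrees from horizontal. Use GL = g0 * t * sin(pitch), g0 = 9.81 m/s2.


GL = 9.81 * 122 * sin(52 deg) = 943 m/s

943 m/s


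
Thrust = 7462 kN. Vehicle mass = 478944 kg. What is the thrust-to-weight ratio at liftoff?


TWR = 7462000 / (478944 * 9.81) = 1.59

1.59


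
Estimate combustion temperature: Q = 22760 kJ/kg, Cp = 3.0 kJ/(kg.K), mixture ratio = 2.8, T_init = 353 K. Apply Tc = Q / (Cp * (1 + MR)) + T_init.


Tc = 22760 / (3.0 * (1 + 2.8)) + 353 = 2349 K

2349 K


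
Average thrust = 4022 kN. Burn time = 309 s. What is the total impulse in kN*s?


It = 4022 * 309 = 1242798 kN*s

1242798 kN*s


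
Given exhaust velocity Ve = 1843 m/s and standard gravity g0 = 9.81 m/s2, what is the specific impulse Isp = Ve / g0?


Isp = Ve / g0 = 1843 / 9.81 = 187.9 s

187.9 s


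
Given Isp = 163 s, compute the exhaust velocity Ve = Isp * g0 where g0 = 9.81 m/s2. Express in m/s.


Ve = Isp * g0 = 163 * 9.81 = 1599.0 m/s

1599.0 m/s


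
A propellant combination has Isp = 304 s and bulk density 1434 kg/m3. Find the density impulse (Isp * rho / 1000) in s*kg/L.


rho*Isp = 304 * 1434 / 1000 = 436 s*kg/L

436 s*kg/L


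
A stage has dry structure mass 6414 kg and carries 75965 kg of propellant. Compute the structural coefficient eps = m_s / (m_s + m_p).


eps = 6414 / (6414 + 75965) = 0.0779

0.0779


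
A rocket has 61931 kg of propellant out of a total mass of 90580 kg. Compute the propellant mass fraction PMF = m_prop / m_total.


PMF = 61931 / 90580 = 0.684

0.684


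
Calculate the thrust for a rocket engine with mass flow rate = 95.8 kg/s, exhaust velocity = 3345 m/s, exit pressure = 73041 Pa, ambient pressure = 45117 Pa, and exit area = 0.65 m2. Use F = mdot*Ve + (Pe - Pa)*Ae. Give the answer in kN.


F = 95.8 * 3345 + (73041 - 45117) * 0.65 = 338602.0 N = 338.6 kN

338.6 kN


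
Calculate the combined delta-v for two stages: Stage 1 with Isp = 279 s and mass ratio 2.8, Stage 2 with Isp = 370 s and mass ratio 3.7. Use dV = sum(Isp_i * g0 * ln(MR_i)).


dV1 = 279 * 9.81 * ln(2.8) = 2818.1 m/s
dV2 = 370 * 9.81 * ln(3.7) = 4748.9 m/s
Total dV = 2818.1 + 4748.9 = 7567.0 m/s ~ 7567 m/s

7567 m/s


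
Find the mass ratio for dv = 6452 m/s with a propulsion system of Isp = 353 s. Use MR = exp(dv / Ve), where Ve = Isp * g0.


Ve = 353 * 9.81 = 3462.93 m/s
MR = exp(6452 / 3462.93) = 6.444

6.444


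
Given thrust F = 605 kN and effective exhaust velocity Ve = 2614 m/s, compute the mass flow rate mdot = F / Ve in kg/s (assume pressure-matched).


mdot = F / Ve = 605000 / 2614 = 231.4 kg/s

231.4 kg/s


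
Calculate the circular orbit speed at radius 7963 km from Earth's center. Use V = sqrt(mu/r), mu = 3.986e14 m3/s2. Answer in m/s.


V = sqrt(3.986e14 / 7963000) = 7075 m/s

7075 m/s


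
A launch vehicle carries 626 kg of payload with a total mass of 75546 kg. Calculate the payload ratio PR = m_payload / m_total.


PR = 626 / 75546 = 0.0083

0.0083


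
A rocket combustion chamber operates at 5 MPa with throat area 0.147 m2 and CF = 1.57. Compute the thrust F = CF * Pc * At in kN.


F = 1.57 * 5e6 * 0.147 = 1.1540e+06 N = 1154.0 kN

1154.0 kN


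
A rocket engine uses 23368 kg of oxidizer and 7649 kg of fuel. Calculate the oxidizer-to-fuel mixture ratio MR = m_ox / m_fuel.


MR = 23368 / 7649 = 3.06

3.06


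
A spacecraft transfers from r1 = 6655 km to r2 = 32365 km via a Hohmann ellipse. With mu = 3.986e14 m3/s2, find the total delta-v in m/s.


V1 = sqrt(mu/r1) = 7739.17 m/s
dV1 = V1*(sqrt(2*r2/(r1+r2)) - 1) = 2228.73 m/s
V2 = sqrt(mu/r2) = 3509.38 m/s
dV2 = V2*(1 - sqrt(2*r1/(r1+r2))) = 1459.75 m/s
Total dV = 3688 m/s

3688 m/s


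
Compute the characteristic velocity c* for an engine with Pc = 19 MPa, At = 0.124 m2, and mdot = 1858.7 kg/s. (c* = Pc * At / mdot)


c* = 19e6 * 0.124 / 1858.7 = 1268 m/s

1268 m/s


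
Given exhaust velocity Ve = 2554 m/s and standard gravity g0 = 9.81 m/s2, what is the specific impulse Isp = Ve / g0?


Isp = Ve / g0 = 2554 / 9.81 = 260.3 s

260.3 s


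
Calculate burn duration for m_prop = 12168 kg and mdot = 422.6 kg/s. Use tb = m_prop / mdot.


tb = 12168 / 422.6 = 28.8 s

28.8 s


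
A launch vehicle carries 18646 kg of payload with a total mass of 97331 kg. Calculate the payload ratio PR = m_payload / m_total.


PR = 18646 / 97331 = 0.1916

0.1916


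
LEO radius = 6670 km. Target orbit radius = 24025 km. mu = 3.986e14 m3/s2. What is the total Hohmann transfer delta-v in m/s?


V1 = sqrt(mu/r1) = 7730.47 m/s
dV1 = V1*(sqrt(2*r2/(r1+r2)) - 1) = 1941.58 m/s
V2 = sqrt(mu/r2) = 4073.21 m/s
dV2 = V2*(1 - sqrt(2*r1/(r1+r2))) = 1387.98 m/s
Total dV = 3330 m/s

3330 m/s


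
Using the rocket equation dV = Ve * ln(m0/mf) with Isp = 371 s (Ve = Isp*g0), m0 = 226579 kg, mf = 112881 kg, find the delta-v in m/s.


Ve = 371 * 9.81 = 3639.51 m/s
dV = 3639.51 * ln(226579/112881) = 2536 m/s

2536 m/s


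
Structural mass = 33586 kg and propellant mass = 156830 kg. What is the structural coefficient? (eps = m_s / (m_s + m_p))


eps = 33586 / (33586 + 156830) = 0.1764

0.1764


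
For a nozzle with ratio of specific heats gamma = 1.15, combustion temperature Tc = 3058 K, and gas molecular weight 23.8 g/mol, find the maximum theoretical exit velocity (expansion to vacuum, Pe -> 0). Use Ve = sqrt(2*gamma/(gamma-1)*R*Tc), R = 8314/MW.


R = 8314 / 23.8 = 349.33 J/(kg.K)
Ve = sqrt(2 * 1.15 / (1.15 - 1) * 349.33 * 3058) = 4047 m/s

4047 m/s


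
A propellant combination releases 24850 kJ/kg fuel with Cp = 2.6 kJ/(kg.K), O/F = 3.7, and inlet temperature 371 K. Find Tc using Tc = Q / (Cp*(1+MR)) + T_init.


Tc = 24850 / (2.6 * (1 + 3.7)) + 371 = 2405 K

2405 K


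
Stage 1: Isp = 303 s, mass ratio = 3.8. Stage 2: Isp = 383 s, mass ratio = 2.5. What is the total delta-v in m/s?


dV1 = 303 * 9.81 * ln(3.8) = 3968.2 m/s
dV2 = 383 * 9.81 * ln(2.5) = 3442.7 m/s
Total dV = 3968.2 + 3442.7 = 7410.9 m/s ~ 7411 m/s

7411 m/s


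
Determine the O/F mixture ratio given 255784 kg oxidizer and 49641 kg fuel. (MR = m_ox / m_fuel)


MR = 255784 / 49641 = 5.15

5.15


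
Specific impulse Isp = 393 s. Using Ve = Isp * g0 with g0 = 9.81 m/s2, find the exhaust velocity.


Ve = Isp * g0 = 393 * 9.81 = 3855.3 m/s

3855.3 m/s


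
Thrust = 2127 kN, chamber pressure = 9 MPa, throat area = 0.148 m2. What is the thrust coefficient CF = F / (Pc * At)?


CF = 2127000 / (9e6 * 0.148) = 1.6

1.6


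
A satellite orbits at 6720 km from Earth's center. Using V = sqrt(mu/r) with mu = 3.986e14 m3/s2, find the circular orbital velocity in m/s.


V = sqrt(3.986e14 / 6720000) = 7702 m/s

7702 m/s


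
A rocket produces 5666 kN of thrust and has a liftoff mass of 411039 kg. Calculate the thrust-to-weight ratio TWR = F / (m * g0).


TWR = 5666000 / (411039 * 9.81) = 1.41

1.41


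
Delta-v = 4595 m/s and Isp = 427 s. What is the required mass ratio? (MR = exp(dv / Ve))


Ve = 427 * 9.81 = 4188.87 m/s
MR = exp(4595 / 4188.87) = 2.995

2.995


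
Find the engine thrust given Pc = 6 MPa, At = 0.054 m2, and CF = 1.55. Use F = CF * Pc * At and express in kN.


F = 1.55 * 6e6 * 0.054 = 502200.0 N = 502.2 kN

502.2 kN


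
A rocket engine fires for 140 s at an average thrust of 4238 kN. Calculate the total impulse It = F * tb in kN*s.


It = 4238 * 140 = 593320 kN*s

593320 kN*s


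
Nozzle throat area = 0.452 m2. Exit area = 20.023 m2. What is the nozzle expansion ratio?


AR = 20.023 / 0.452 = 44.3

44.3


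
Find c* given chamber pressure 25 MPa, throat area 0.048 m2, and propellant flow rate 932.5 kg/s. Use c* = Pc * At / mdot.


c* = 25e6 * 0.048 / 932.5 = 1287 m/s

1287 m/s


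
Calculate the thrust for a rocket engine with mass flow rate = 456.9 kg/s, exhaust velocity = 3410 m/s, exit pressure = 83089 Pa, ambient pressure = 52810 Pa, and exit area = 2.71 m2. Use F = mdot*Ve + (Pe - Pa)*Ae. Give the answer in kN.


F = 456.9 * 3410 + (83089 - 52810) * 2.71 = 1.6401e+06 N = 1640.1 kN

1640.1 kN


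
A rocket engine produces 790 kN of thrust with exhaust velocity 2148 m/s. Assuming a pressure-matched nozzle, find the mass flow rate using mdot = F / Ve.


mdot = F / Ve = 790000 / 2148 = 367.8 kg/s

367.8 kg/s


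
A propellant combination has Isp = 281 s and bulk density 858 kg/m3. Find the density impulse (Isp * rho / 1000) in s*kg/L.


rho*Isp = 281 * 858 / 1000 = 241 s*kg/L

241 s*kg/L


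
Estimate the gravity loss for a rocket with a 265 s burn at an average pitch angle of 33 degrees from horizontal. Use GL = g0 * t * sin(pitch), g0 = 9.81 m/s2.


GL = 9.81 * 265 * sin(33 deg) = 1416 m/s

1416 m/s


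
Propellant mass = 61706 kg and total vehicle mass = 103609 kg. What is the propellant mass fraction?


PMF = 61706 / 103609 = 0.596

0.596


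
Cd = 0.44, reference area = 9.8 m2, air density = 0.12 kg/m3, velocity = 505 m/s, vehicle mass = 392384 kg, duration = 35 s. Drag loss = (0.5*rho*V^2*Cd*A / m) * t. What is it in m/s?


D = 0.5 * 0.12 * 505^2 * 0.44 * 9.8 = 65980.07 N
a = 65980.07 / 392384 = 0.1682 m/s2
dV = 0.1682 * 35 = 5.9 m/s

5.9 m/s


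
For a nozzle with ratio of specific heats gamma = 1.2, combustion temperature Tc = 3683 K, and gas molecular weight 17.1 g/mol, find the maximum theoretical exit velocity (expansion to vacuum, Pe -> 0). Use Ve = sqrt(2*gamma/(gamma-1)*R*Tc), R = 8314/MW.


R = 8314 / 17.1 = 486.2 J/(kg.K)
Ve = sqrt(2 * 1.2 / (1.2 - 1) * 486.2 * 3683) = 4636 m/s

4636 m/s


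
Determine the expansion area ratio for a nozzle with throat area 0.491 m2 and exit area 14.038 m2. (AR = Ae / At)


AR = 14.038 / 0.491 = 28.6

28.6


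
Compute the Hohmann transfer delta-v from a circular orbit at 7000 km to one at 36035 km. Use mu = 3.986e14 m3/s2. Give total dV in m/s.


V1 = sqrt(mu/r1) = 7546.05 m/s
dV1 = V1*(sqrt(2*r2/(r1+r2)) - 1) = 2219.26 m/s
V2 = sqrt(mu/r2) = 3325.88 m/s
dV2 = V2*(1 - sqrt(2*r1/(r1+r2))) = 1428.91 m/s
Total dV = 3648 m/s

3648 m/s


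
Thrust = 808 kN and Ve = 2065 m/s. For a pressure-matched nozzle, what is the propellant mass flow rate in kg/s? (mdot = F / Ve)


mdot = F / Ve = 808000 / 2065 = 391.3 kg/s

391.3 kg/s


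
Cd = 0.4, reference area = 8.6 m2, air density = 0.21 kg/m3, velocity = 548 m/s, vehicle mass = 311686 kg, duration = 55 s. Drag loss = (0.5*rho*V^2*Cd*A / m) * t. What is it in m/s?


D = 0.5 * 0.21 * 548^2 * 0.4 * 8.6 = 108469.8 N
a = 108469.8 / 311686 = 0.348 m/s2
dV = 0.348 * 55 = 19.1 m/s

19.1 m/s


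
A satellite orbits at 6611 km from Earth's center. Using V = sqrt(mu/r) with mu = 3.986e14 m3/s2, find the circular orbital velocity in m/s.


V = sqrt(3.986e14 / 6611000) = 7765 m/s

7765 m/s


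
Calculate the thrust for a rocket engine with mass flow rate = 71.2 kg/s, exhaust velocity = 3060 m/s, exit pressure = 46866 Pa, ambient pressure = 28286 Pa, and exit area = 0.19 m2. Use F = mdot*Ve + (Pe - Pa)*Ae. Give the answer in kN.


F = 71.2 * 3060 + (46866 - 28286) * 0.19 = 221402.0 N = 221.4 kN

221.4 kN


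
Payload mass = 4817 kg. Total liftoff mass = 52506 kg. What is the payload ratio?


PR = 4817 / 52506 = 0.0917

0.0917


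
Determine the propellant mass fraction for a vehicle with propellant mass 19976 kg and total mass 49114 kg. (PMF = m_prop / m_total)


PMF = 19976 / 49114 = 0.407

0.407


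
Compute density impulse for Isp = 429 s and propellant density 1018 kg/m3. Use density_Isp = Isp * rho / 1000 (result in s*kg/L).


rho*Isp = 429 * 1018 / 1000 = 437 s*kg/L

437 s*kg/L


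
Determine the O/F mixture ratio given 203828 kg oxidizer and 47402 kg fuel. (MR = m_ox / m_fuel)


MR = 203828 / 47402 = 4.3

4.3


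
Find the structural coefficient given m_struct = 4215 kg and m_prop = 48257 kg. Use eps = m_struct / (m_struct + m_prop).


eps = 4215 / (4215 + 48257) = 0.0803

0.0803


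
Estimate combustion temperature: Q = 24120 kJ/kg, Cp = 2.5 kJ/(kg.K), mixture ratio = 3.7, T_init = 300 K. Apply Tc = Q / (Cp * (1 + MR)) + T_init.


Tc = 24120 / (2.5 * (1 + 3.7)) + 300 = 2353 K

2353 K


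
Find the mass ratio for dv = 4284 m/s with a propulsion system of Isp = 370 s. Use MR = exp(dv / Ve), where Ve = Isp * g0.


Ve = 370 * 9.81 = 3629.7 m/s
MR = exp(4284 / 3629.7) = 3.255

3.255


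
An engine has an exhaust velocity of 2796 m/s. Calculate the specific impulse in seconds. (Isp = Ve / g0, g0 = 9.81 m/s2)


Isp = Ve / g0 = 2796 / 9.81 = 285.0 s

285.0 s


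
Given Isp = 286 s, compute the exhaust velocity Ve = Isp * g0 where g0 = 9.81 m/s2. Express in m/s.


Ve = Isp * g0 = 286 * 9.81 = 2805.7 m/s

2805.7 m/s


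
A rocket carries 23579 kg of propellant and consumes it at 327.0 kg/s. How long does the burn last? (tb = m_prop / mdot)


tb = 23579 / 327.0 = 72.1 s

72.1 s


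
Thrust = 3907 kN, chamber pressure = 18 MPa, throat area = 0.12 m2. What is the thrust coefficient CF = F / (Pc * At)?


CF = 3907000 / (18e6 * 0.12) = 1.81

1.81


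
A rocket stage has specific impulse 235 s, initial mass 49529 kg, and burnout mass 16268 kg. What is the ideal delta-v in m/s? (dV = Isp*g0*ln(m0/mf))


Ve = 235 * 9.81 = 2305.35 m/s
dV = 2305.35 * ln(49529/16268) = 2567 m/s

2567 m/s


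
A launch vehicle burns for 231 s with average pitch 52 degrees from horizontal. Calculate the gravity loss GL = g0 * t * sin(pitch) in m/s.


GL = 9.81 * 231 * sin(52 deg) = 1786 m/s

1786 m/s


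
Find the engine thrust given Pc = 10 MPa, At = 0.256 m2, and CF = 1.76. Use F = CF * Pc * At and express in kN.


F = 1.76 * 10e6 * 0.256 = 4.5056e+06 N = 4505.6 kN

4505.6 kN


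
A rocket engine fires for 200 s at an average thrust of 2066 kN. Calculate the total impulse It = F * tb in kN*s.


It = 2066 * 200 = 413200 kN*s

413200 kN*s


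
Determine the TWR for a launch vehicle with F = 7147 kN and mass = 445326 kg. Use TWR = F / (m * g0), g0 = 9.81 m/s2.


TWR = 7147000 / (445326 * 9.81) = 1.64

1.64


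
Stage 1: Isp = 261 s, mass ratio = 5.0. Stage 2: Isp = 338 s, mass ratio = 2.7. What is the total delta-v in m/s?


dV1 = 261 * 9.81 * ln(5.0) = 4120.8 m/s
dV2 = 338 * 9.81 * ln(2.7) = 3293.4 m/s
Total dV = 4120.8 + 3293.4 = 7414.2 m/s ~ 7414 m/s

7414 m/s


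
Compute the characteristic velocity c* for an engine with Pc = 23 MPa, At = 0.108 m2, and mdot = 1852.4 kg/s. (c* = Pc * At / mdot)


c* = 23e6 * 0.108 / 1852.4 = 1341 m/s

1341 m/s


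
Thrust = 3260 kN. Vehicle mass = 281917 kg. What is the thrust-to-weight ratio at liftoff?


TWR = 3260000 / (281917 * 9.81) = 1.18

1.18


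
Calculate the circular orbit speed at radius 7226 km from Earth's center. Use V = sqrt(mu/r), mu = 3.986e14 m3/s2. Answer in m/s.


V = sqrt(3.986e14 / 7226000) = 7427 m/s

7427 m/s


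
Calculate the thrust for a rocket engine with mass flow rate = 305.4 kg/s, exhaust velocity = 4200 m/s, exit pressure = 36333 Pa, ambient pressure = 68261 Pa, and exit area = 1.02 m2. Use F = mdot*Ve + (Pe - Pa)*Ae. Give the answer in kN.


F = 305.4 * 4200 + (36333 - 68261) * 1.02 = 1.2501e+06 N = 1250.1 kN

1250.1 kN


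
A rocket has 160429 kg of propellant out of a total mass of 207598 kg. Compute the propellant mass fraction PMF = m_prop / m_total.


PMF = 160429 / 207598 = 0.773

0.773


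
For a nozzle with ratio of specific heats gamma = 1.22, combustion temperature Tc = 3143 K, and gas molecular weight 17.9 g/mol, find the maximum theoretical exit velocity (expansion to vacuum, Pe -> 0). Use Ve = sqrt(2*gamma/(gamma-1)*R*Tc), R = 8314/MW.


R = 8314 / 17.9 = 464.47 J/(kg.K)
Ve = sqrt(2 * 1.22 / (1.22 - 1) * 464.47 * 3143) = 4024 m/s

4024 m/s


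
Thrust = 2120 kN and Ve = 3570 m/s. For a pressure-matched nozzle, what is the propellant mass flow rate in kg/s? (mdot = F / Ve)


mdot = F / Ve = 2120000 / 3570 = 593.8 kg/s

593.8 kg/s


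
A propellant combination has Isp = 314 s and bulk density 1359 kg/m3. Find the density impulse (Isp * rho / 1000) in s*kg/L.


rho*Isp = 314 * 1359 / 1000 = 427 s*kg/L

427 s*kg/L


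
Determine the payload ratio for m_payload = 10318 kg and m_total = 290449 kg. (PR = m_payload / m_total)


PR = 10318 / 290449 = 0.0355

0.0355


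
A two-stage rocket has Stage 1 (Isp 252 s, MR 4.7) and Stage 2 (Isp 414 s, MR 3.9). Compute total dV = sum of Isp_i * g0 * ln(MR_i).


dV1 = 252 * 9.81 * ln(4.7) = 3825.8 m/s
dV2 = 414 * 9.81 * ln(3.9) = 5527.4 m/s
Total dV = 3825.8 + 5527.4 = 9353.2 m/s ~ 9353 m/s

9353 m/s


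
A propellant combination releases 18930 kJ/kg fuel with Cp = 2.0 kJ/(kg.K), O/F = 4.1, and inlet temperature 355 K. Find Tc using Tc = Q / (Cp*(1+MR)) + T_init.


Tc = 18930 / (2.0 * (1 + 4.1)) + 355 = 2211 K

2211 K


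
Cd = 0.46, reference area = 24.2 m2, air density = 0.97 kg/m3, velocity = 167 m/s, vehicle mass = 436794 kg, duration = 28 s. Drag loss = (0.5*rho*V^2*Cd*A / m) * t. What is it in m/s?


D = 0.5 * 0.97 * 167^2 * 0.46 * 24.2 = 150573.27 N
a = 150573.27 / 436794 = 0.3447 m/s2
dV = 0.3447 * 28 = 9.7 m/s

9.7 m/s


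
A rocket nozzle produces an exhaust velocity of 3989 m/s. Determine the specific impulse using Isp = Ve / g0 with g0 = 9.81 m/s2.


Isp = Ve / g0 = 3989 / 9.81 = 406.6 s

406.6 s


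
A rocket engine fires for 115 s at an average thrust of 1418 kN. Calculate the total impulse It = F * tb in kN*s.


It = 1418 * 115 = 163070 kN*s

163070 kN*s


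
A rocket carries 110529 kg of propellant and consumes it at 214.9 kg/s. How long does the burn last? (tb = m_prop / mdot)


tb = 110529 / 214.9 = 514.3 s

514.3 s


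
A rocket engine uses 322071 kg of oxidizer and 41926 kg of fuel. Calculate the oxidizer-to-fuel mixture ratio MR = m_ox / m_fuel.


MR = 322071 / 41926 = 7.68

7.68


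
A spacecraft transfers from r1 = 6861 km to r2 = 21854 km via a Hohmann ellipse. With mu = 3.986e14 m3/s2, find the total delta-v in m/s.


V1 = sqrt(mu/r1) = 7622.11 m/s
dV1 = V1*(sqrt(2*r2/(r1+r2)) - 1) = 1781.64 m/s
V2 = sqrt(mu/r2) = 4270.74 m/s
dV2 = V2*(1 - sqrt(2*r1/(r1+r2))) = 1318.46 m/s
Total dV = 3100 m/s

3100 m/s


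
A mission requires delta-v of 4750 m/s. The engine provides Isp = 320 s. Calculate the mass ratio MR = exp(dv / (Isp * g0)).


Ve = 320 * 9.81 = 3139.2 m/s
MR = exp(4750 / 3139.2) = 4.541

4.541


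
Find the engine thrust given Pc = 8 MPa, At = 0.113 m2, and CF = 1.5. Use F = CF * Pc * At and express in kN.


F = 1.5 * 8e6 * 0.113 = 1.3560e+06 N = 1356.0 kN

1356.0 kN


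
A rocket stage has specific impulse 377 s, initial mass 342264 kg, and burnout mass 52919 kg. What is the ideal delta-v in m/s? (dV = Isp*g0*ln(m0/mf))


Ve = 377 * 9.81 = 3698.37 m/s
dV = 3698.37 * ln(342264/52919) = 6904 m/s

6904 m/s


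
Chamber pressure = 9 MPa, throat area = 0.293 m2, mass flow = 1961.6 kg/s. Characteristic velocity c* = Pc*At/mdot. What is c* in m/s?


c* = 9e6 * 0.293 / 1961.6 = 1344 m/s

1344 m/s


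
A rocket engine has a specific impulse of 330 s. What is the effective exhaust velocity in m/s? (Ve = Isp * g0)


Ve = Isp * g0 = 330 * 9.81 = 3237.3 m/s

3237.3 m/s


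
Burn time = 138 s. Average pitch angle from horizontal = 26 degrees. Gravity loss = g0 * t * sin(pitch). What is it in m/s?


GL = 9.81 * 138 * sin(26 deg) = 593 m/s

593 m/s


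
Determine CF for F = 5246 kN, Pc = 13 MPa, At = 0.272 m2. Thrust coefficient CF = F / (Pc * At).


CF = 5246000 / (13e6 * 0.272) = 1.48

1.48


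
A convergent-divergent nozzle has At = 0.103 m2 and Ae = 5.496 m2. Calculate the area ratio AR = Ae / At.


AR = 5.496 / 0.103 = 53.4

53.4


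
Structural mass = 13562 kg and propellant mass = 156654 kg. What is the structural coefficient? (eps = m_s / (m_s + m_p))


eps = 13562 / (13562 + 156654) = 0.0797

0.0797


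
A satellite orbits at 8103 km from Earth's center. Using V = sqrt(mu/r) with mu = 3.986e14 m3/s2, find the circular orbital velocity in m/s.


V = sqrt(3.986e14 / 8103000) = 7014 m/s

7014 m/s


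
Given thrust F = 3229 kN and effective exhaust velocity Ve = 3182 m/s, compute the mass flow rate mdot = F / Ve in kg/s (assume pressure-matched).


mdot = F / Ve = 3229000 / 3182 = 1014.8 kg/s

1014.8 kg/s


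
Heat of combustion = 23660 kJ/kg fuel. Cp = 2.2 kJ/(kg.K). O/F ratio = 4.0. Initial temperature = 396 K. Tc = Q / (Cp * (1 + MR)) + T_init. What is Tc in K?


Tc = 23660 / (2.2 * (1 + 4.0)) + 396 = 2547 K

2547 K


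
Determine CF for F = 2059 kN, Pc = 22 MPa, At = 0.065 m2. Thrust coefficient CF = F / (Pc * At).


CF = 2059000 / (22e6 * 0.065) = 1.44

1.44


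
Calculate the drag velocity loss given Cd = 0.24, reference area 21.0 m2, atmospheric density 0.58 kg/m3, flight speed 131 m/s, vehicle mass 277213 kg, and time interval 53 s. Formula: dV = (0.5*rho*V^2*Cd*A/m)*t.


D = 0.5 * 0.58 * 131^2 * 0.24 * 21.0 = 25082.52 N
a = 25082.52 / 277213 = 0.0905 m/s2
dV = 0.0905 * 53 = 4.8 m/s

4.8 m/s


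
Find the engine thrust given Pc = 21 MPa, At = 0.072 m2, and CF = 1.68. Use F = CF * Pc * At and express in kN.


F = 1.68 * 21e6 * 0.072 = 2.5402e+06 N = 2540.2 kN

2540.2 kN


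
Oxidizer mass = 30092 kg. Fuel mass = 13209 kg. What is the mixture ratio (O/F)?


MR = 30092 / 13209 = 2.28

2.28


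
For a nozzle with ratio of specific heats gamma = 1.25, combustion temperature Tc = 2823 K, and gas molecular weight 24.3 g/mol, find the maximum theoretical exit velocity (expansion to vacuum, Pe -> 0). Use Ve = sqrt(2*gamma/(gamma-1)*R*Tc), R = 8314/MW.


R = 8314 / 24.3 = 342.14 J/(kg.K)
Ve = sqrt(2 * 1.25 / (1.25 - 1) * 342.14 * 2823) = 3108 m/s

3108 m/s


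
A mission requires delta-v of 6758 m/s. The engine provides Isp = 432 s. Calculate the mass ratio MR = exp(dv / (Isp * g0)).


Ve = 432 * 9.81 = 4237.92 m/s
MR = exp(6758 / 4237.92) = 4.927

4.927


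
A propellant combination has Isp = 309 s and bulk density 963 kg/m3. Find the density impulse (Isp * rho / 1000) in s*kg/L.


rho*Isp = 309 * 963 / 1000 = 298 s*kg/L

298 s*kg/L


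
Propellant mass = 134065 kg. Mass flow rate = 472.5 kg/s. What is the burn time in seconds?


tb = 134065 / 472.5 = 283.7 s

283.7 s


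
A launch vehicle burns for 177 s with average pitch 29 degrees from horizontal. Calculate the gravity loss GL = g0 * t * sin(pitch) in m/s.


GL = 9.81 * 177 * sin(29 deg) = 842 m/s

842 m/s


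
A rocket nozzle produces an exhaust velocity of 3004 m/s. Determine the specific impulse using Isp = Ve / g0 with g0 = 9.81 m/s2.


Isp = Ve / g0 = 3004 / 9.81 = 306.2 s

306.2 s


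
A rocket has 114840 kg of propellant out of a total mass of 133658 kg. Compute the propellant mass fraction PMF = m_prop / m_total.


PMF = 114840 / 133658 = 0.859

0.859


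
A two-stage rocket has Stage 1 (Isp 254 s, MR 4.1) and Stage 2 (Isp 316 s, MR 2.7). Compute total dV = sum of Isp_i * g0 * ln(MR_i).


dV1 = 254 * 9.81 * ln(4.1) = 3515.8 m/s
dV2 = 316 * 9.81 * ln(2.7) = 3079.0 m/s
Total dV = 3515.8 + 3079.0 = 6594.8 m/s ~ 6595 m/s

6595 m/s


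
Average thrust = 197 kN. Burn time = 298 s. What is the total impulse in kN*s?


It = 197 * 298 = 58706 kN*s

58706 kN*s


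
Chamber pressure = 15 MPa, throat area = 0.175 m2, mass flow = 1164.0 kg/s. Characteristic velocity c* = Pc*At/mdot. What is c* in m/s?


c* = 15e6 * 0.175 / 1164.0 = 2255 m/s

2255 m/s


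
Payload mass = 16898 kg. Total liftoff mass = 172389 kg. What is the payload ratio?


PR = 16898 / 172389 = 0.098

0.098


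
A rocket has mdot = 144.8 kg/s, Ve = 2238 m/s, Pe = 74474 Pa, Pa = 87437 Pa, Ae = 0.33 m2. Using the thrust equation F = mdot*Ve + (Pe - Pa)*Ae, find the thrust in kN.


F = 144.8 * 2238 + (74474 - 87437) * 0.33 = 319785.0 N = 319.8 kN

319.8 kN


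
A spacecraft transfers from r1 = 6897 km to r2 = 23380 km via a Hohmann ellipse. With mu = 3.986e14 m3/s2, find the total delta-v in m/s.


V1 = sqrt(mu/r1) = 7602.19 m/s
dV1 = V1*(sqrt(2*r2/(r1+r2)) - 1) = 1845.37 m/s
V2 = sqrt(mu/r2) = 4129.01 m/s
dV2 = V2*(1 - sqrt(2*r1/(r1+r2))) = 1342.03 m/s
Total dV = 3187 m/s

3187 m/s


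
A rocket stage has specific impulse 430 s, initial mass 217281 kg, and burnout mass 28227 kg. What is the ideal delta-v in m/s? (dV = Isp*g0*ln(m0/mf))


Ve = 430 * 9.81 = 4218.3 m/s
dV = 4218.3 * ln(217281/28227) = 8609 m/s

8609 m/s


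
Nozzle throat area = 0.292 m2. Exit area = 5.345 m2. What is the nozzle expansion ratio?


AR = 5.345 / 0.292 = 18.3

18.3


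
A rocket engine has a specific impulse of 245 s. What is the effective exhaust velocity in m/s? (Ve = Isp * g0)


Ve = Isp * g0 = 245 * 9.81 = 2403.5 m/s

2403.5 m/s


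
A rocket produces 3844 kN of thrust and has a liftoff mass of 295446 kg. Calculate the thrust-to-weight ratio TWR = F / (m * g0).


TWR = 3844000 / (295446 * 9.81) = 1.33

1.33


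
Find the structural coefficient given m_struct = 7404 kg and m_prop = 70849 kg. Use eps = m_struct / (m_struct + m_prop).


eps = 7404 / (7404 + 70849) = 0.0946

0.0946


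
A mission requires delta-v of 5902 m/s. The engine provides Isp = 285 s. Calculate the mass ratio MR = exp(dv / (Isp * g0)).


Ve = 285 * 9.81 = 2795.85 m/s
MR = exp(5902 / 2795.85) = 8.256

8.256


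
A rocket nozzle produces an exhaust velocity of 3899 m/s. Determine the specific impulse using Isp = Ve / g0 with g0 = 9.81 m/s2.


Isp = Ve / g0 = 3899 / 9.81 = 397.5 s

397.5 s


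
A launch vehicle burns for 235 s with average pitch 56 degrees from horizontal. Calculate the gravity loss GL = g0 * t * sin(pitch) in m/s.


GL = 9.81 * 235 * sin(56 deg) = 1911 m/s

1911 m/s


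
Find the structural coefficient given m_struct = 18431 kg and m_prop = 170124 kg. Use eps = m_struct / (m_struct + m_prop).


eps = 18431 / (18431 + 170124) = 0.0977

0.0977


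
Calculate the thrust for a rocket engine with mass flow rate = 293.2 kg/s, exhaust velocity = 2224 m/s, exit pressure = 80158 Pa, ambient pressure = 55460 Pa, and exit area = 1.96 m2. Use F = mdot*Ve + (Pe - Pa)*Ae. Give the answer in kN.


F = 293.2 * 2224 + (80158 - 55460) * 1.96 = 700485.0 N = 700.5 kN

700.5 kN


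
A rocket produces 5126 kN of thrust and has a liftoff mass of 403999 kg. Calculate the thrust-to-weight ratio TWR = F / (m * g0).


TWR = 5126000 / (403999 * 9.81) = 1.29

1.29


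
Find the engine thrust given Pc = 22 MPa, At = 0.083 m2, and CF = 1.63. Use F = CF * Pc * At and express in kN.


F = 1.63 * 22e6 * 0.083 = 2.9764e+06 N = 2976.4 kN

2976.4 kN
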